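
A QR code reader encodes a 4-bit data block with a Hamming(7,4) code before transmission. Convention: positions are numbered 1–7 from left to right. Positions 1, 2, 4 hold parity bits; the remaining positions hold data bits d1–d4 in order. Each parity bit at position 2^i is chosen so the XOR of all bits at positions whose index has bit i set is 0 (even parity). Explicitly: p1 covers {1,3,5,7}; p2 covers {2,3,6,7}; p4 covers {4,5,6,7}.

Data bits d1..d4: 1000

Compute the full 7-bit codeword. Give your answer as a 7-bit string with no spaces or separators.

1110000

Place data at non-parity positions: p1 p2 1 p4 0 0 0
p1 (pos 1,3,5,7): XOR of data positions = 1⊕0⊕0 = 1
p2 (pos 2,3,6,7): XOR of data positions = 1⊕0⊕0 = 1
p4 (pos 4,5,6,7): XOR of data positions = 0⊕0⊕0 = 0
Codeword: 1110000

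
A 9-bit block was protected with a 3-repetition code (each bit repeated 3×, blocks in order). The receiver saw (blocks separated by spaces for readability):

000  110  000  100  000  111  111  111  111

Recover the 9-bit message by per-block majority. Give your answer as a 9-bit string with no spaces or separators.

010001111

Block 1 (000): 0 ones → 0
Block 2 (110): 2 ones → 1
Block 3 (000): 0 ones → 0
Block 4 (100): 1 one → 0
Block 5 (000): 0 ones → 0
Block 6 (111): 3 ones → 1
Block 7 (111): 3 ones → 1
Block 8 (111): 3 ones → 1
Block 9 (111): 3 ones → 1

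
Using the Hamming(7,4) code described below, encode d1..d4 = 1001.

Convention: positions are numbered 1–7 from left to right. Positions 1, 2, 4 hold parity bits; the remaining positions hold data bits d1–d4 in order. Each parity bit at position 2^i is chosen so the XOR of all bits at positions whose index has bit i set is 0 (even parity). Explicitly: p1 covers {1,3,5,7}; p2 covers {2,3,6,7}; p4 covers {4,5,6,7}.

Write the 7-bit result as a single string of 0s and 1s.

Place data at non-parity positions: p1 p2 1 p4 0 0 1
p1 (pos 1,3,5,7): XOR of data positions = 1⊕0⊕1 = 0
p2 (pos 2,3,6,7): XOR of data positions = 1⊕0⊕1 = 0
p4 (pos 4,5,6,7): XOR of data positions = 0⊕0⊕1 = 1
Codeword: 0011001

0011001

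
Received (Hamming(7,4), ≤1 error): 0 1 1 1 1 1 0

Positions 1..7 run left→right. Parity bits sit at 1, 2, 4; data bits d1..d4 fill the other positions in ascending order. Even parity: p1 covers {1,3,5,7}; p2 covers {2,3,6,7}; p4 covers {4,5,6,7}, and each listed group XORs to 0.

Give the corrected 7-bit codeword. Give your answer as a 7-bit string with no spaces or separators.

0111100

s1 (pos 1,3,5,7): 0⊕1⊕1⊕0 = 0
s2 (pos 2,3,6,7): 1⊕1⊕1⊕0 = 1
s4 (pos 4,5,6,7): 1⊕1⊕1⊕0 = 1
Syndrome s4…s1 = 110 → error at position 6.
Flip position 6: 0111110 → 0111100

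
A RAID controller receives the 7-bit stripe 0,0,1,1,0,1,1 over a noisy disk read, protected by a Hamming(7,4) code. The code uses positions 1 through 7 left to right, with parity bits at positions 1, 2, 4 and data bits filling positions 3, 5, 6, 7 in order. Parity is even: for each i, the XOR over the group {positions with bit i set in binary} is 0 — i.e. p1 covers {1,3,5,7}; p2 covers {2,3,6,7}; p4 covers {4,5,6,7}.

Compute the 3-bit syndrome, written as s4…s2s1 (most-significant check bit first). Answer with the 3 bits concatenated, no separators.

110

s1 (pos 1,3,5,7): 0⊕1⊕0⊕1 = 0
s2 (pos 2,3,6,7): 0⊕1⊕1⊕1 = 1
s4 (pos 4,5,6,7): 1⊕0⊕1⊕1 = 1
Syndrome s4…s1 = 110 → error at position 6.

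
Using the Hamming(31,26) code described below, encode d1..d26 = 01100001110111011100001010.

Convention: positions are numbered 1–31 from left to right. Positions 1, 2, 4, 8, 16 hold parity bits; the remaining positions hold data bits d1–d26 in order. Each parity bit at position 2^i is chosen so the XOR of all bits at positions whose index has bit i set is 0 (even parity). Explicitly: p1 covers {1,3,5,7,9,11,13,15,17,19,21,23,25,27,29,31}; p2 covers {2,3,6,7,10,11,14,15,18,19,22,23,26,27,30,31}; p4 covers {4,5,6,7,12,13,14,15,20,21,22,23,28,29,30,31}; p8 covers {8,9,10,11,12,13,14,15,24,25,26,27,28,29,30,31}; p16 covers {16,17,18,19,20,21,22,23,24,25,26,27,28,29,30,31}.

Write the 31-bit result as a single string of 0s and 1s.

0100110100011100111011100001010

Place data at non-parity positions: p1 p2 0 p4 1 1 0 p8 0 0 0 1 1 1 0 p16 1 1 1 0 1 1 1 0 0 0 0 1 0 1 0
p1 (pos 1,3,5,7,9,11,13,15,17,19,21,23,25,27,29,31): XOR of data positions = 0⊕1⊕0⊕0⊕0⊕1⊕0⊕1⊕1⊕1⊕1⊕0⊕0⊕0⊕0 = 0
p2 (pos 2,3,6,7,10,11,14,15,18,19,22,23,26,27,30,31): XOR of data positions = 0⊕1⊕0⊕0⊕0⊕1⊕0⊕1⊕1⊕1⊕1⊕0⊕0⊕1⊕0 = 1
p4 (pos 4,5,6,7,12,13,14,15,20,21,22,23,28,29,30,31): XOR of data positions = 1⊕1⊕0⊕1⊕1⊕1⊕0⊕0⊕1⊕1⊕1⊕1⊕0⊕1⊕0 = 0
p8 (pos 8,9,10,11,12,13,14,15,24,25,26,27,28,29,30,31): XOR of data positions = 0⊕0⊕0⊕1⊕1⊕1⊕0⊕0⊕0⊕0⊕0⊕1⊕0⊕1⊕0 = 1
p16 (pos 16,17,18,19,20,21,22,23,24,25,26,27,28,29,30,31): XOR of data positions = 1⊕1⊕1⊕0⊕1⊕1⊕1⊕0⊕0⊕0⊕0⊕1⊕0⊕1⊕0 = 0
Codeword: 0100110100011100111011100001010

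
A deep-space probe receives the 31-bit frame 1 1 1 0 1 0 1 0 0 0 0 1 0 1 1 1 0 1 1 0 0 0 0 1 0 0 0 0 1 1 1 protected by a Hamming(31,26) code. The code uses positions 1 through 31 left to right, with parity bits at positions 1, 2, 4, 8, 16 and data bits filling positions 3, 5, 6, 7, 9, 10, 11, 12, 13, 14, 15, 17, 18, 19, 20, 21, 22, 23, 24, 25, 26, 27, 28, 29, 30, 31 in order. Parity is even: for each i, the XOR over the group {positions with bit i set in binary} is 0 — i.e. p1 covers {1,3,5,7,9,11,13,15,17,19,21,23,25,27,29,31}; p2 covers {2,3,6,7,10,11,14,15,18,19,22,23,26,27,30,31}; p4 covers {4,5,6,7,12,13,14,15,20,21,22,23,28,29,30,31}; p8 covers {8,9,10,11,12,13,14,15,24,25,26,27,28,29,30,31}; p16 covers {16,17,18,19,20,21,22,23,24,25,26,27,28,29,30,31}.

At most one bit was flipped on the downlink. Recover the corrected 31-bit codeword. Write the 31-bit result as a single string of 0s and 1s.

1110101000010111011000010100111

s1 (pos 1,3,5,7,9,11,13,15,17,19,21,23,25,27,29,31): 1⊕1⊕1⊕1⊕0⊕0⊕0⊕1⊕0⊕1⊕0⊕0⊕0⊕0⊕1⊕1 = 0
s2 (pos 2,3,6,7,10,11,14,15,18,19,22,23,26,27,30,31): 1⊕1⊕0⊕1⊕0⊕0⊕1⊕1⊕1⊕1⊕0⊕0⊕0⊕0⊕1⊕1 = 1
s4 (pos 4,5,6,7,12,13,14,15,20,21,22,23,28,29,30,31): 0⊕1⊕0⊕1⊕1⊕0⊕1⊕1⊕0⊕0⊕0⊕0⊕0⊕1⊕1⊕1 = 0
s8 (pos 8,9,10,11,12,13,14,15,24,25,26,27,28,29,30,31): 0⊕0⊕0⊕0⊕1⊕0⊕1⊕1⊕1⊕0⊕0⊕0⊕0⊕1⊕1⊕1 = 1
s16 (pos 16,17,18,19,20,21,22,23,24,25,26,27,28,29,30,31): 1⊕0⊕1⊕1⊕0⊕0⊕0⊕0⊕1⊕0⊕0⊕0⊕0⊕1⊕1⊕1 = 1
Syndrome s16…s1 = 11010 → error at position 26.
Flip position 26: 1110101000010111011000010000111 → 1110101000010111011000010100111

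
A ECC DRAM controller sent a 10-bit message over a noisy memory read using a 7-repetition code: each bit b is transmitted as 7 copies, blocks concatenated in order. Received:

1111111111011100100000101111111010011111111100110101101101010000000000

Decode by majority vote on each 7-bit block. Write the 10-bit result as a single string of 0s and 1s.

Block 1 (1111111): 7 ones → 1
Block 2 (1110111): 6 ones → 1
Block 3 (0010000): 1 one → 0
Block 4 (0101111): 5 ones → 1
Block 5 (1110100): 4 ones → 1
Block 6 (1111111): 7 ones → 1
Block 7 (1100110): 4 ones → 1
Block 8 (1011011): 5 ones → 1
Block 9 (0101000): 2 ones → 0
Block 10 (0000000): 0 ones → 0

1101111100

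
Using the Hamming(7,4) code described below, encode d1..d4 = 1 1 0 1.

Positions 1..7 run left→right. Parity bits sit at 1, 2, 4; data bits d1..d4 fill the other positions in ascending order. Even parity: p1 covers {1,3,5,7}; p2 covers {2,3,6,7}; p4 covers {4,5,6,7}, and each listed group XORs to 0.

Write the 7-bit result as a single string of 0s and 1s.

1010101

Place data at non-parity positions: p1 p2 1 p4 1 0 1
p1 (pos 1,3,5,7): XOR of data positions = 1⊕1⊕1 = 1
p2 (pos 2,3,6,7): XOR of data positions = 1⊕0⊕1 = 0
p4 (pos 4,5,6,7): XOR of data positions = 1⊕0⊕1 = 0
Codeword: 1010101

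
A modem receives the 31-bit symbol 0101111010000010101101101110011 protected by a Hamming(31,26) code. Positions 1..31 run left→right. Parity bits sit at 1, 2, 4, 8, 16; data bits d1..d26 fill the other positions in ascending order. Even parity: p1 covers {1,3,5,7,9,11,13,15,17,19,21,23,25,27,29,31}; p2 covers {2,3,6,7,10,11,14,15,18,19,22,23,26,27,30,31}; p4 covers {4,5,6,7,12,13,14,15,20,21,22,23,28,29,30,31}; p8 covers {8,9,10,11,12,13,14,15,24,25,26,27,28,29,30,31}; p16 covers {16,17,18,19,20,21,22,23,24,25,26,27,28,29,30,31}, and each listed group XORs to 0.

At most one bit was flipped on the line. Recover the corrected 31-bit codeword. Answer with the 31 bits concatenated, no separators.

0101111011000010101101101110011

s1 (pos 1,3,5,7,9,11,13,15,17,19,21,23,25,27,29,31): 0⊕0⊕1⊕1⊕1⊕0⊕0⊕1⊕1⊕1⊕0⊕1⊕1⊕1⊕0⊕1 = 0
s2 (pos 2,3,6,7,10,11,14,15,18,19,22,23,26,27,30,31): 1⊕0⊕1⊕1⊕0⊕0⊕0⊕1⊕0⊕1⊕1⊕1⊕1⊕1⊕1⊕1 = 1
s4 (pos 4,5,6,7,12,13,14,15,20,21,22,23,28,29,30,31): 1⊕1⊕1⊕1⊕0⊕0⊕0⊕1⊕1⊕0⊕1⊕1⊕0⊕0⊕1⊕1 = 0
s8 (pos 8,9,10,11,12,13,14,15,24,25,26,27,28,29,30,31): 0⊕1⊕0⊕0⊕0⊕0⊕0⊕1⊕0⊕1⊕1⊕1⊕0⊕0⊕1⊕1 = 1
s16 (pos 16,17,18,19,20,21,22,23,24,25,26,27,28,29,30,31): 0⊕1⊕0⊕1⊕1⊕0⊕1⊕1⊕0⊕1⊕1⊕1⊕0⊕0⊕1⊕1 = 0
Syndrome s16…s1 = 01010 → error at position 10.
Flip position 10: 0101111010000010101101101110011 → 0101111011000010101101101110011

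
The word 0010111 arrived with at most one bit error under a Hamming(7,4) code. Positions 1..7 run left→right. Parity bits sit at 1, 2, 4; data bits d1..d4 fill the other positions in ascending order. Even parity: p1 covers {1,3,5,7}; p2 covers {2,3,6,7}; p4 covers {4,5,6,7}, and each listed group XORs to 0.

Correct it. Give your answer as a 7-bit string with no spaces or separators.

s1 (pos 1,3,5,7): 0⊕1⊕1⊕1 = 1
s2 (pos 2,3,6,7): 0⊕1⊕1⊕1 = 1
s4 (pos 4,5,6,7): 0⊕1⊕1⊕1 = 1
Syndrome s4…s1 = 111 → error at position 7.
Flip position 7: 0010111 → 0010110

0010110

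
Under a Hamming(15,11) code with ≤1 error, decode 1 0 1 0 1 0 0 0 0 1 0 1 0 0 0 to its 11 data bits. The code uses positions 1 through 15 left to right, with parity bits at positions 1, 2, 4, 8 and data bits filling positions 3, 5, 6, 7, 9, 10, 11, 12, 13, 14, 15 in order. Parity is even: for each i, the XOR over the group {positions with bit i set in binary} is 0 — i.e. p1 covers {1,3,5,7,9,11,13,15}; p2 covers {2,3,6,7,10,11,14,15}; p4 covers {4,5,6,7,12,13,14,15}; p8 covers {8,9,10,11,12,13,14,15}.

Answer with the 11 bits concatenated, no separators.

s1 (pos 1,3,5,7,9,11,13,15): 1⊕1⊕1⊕0⊕0⊕0⊕0⊕0 = 1
s2 (pos 2,3,6,7,10,11,14,15): 0⊕1⊕0⊕0⊕1⊕0⊕0⊕0 = 0
s4 (pos 4,5,6,7,12,13,14,15): 0⊕1⊕0⊕0⊕1⊕0⊕0⊕0 = 0
s8 (pos 8,9,10,11,12,13,14,15): 0⊕0⊕1⊕0⊕1⊕0⊕0⊕0 = 0
Syndrome s8…s1 = 0001 → error at position 1.
Flip position 1: 101010000101000 → 001010000101000
Read data bits from positions 3,5,6,7,9,10,11,12,13,14,15: 11000101000

11000101000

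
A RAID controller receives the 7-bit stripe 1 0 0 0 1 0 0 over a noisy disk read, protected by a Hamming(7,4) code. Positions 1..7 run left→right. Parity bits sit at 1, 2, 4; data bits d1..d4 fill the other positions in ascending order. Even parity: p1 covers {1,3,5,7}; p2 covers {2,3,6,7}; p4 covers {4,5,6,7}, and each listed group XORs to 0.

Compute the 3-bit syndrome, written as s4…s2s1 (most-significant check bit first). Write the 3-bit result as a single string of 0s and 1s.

100

s1 (pos 1,3,5,7): 1⊕0⊕1⊕0 = 0
s2 (pos 2,3,6,7): 0⊕0⊕0⊕0 = 0
s4 (pos 4,5,6,7): 0⊕1⊕0⊕0 = 1
Syndrome s4…s1 = 100 → error at position 4.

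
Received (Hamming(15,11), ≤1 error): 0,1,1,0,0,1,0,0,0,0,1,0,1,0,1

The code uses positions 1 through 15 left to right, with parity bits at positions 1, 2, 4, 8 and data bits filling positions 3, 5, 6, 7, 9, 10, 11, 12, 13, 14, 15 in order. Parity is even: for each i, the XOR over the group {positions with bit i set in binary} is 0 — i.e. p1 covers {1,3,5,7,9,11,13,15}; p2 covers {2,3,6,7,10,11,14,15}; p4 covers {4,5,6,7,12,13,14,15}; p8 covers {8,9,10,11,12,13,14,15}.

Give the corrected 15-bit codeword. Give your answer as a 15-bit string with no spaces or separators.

s1 (pos 1,3,5,7,9,11,13,15): 0⊕1⊕0⊕0⊕0⊕1⊕1⊕1 = 0
s2 (pos 2,3,6,7,10,11,14,15): 1⊕1⊕1⊕0⊕0⊕1⊕0⊕1 = 1
s4 (pos 4,5,6,7,12,13,14,15): 0⊕0⊕1⊕0⊕0⊕1⊕0⊕1 = 1
s8 (pos 8,9,10,11,12,13,14,15): 0⊕0⊕0⊕1⊕0⊕1⊕0⊕1 = 1
Syndrome s8…s1 = 1110 → error at position 14.
Flip position 14: 011001000010101 → 011001000010111

011001000010111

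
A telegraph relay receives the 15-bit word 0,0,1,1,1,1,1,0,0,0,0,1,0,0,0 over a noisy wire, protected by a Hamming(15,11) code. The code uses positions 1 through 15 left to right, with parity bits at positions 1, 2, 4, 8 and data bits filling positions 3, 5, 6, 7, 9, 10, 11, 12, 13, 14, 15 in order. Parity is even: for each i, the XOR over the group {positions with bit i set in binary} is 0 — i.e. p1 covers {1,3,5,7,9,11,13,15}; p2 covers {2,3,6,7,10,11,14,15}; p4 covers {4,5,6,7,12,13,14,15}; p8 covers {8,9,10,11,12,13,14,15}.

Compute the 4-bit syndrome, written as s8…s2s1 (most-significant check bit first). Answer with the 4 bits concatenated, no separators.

s1 (pos 1,3,5,7,9,11,13,15): 0⊕1⊕1⊕1⊕0⊕0⊕0⊕0 = 1
s2 (pos 2,3,6,7,10,11,14,15): 0⊕1⊕1⊕1⊕0⊕0⊕0⊕0 = 1
s4 (pos 4,5,6,7,12,13,14,15): 1⊕1⊕1⊕1⊕1⊕0⊕0⊕0 = 1
s8 (pos 8,9,10,11,12,13,14,15): 0⊕0⊕0⊕0⊕1⊕0⊕0⊕0 = 1
Syndrome s8…s1 = 1111 → error at position 15.

1111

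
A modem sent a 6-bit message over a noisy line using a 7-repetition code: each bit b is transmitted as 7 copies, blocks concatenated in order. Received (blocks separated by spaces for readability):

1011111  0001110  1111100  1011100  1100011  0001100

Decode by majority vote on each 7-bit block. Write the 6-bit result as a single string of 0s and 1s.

Block 1 (1011111): 6 ones → 1
Block 2 (0001110): 3 ones → 0
Block 3 (1111100): 5 ones → 1
Block 4 (1011100): 4 ones → 1
Block 5 (1100011): 4 ones → 1
Block 6 (0001100): 2 ones → 0

101110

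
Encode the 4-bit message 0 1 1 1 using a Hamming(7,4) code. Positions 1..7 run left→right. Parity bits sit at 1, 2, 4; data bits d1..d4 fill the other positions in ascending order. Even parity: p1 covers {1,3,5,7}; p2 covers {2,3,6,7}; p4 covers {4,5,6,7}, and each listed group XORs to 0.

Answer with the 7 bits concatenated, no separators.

0001111

Place data at non-parity positions: p1 p2 0 p4 1 1 1
p1 (pos 1,3,5,7): XOR of data positions = 0⊕1⊕1 = 0
p2 (pos 2,3,6,7): XOR of data positions = 0⊕1⊕1 = 0
p4 (pos 4,5,6,7): XOR of data positions = 1⊕1⊕1 = 1
Codeword: 0001111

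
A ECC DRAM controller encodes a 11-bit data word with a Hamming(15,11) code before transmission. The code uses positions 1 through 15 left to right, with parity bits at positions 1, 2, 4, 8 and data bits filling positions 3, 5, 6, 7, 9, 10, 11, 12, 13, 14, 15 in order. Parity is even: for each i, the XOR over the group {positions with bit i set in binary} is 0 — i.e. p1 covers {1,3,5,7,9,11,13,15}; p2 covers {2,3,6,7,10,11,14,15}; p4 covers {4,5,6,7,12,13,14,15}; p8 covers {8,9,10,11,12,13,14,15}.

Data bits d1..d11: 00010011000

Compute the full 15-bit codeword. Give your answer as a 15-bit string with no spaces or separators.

000000100011000

Place data at non-parity positions: p1 p2 0 p4 0 0 1 p8 0 0 1 1 0 0 0
p1 (pos 1,3,5,7,9,11,13,15): XOR of data positions = 0⊕0⊕1⊕0⊕1⊕0⊕0 = 0
p2 (pos 2,3,6,7,10,11,14,15): XOR of data positions = 0⊕0⊕1⊕0⊕1⊕0⊕0 = 0
p4 (pos 4,5,6,7,12,13,14,15): XOR of data positions = 0⊕0⊕1⊕1⊕0⊕0⊕0 = 0
p8 (pos 8,9,10,11,12,13,14,15): XOR of data positions = 0⊕0⊕1⊕1⊕0⊕0⊕0 = 0
Codeword: 000000100011000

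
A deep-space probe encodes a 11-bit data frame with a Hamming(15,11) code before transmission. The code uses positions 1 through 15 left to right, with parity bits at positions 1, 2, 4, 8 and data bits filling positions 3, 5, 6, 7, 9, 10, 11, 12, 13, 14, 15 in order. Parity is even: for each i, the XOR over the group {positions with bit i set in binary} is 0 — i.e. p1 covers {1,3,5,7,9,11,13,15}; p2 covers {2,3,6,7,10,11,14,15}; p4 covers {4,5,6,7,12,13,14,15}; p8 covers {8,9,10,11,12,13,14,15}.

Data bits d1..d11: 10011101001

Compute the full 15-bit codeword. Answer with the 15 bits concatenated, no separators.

001100101101001

Place data at non-parity positions: p1 p2 1 p4 0 0 1 p8 1 1 0 1 0 0 1
p1 (pos 1,3,5,7,9,11,13,15): XOR of data positions = 1⊕0⊕1⊕1⊕0⊕0⊕1 = 0
p2 (pos 2,3,6,7,10,11,14,15): XOR of data positions = 1⊕0⊕1⊕1⊕0⊕0⊕1 = 0
p4 (pos 4,5,6,7,12,13,14,15): XOR of data positions = 0⊕0⊕1⊕1⊕0⊕0⊕1 = 1
p8 (pos 8,9,10,11,12,13,14,15): XOR of data positions = 1⊕1⊕0⊕1⊕0⊕0⊕1 = 0
Codeword: 001100101101001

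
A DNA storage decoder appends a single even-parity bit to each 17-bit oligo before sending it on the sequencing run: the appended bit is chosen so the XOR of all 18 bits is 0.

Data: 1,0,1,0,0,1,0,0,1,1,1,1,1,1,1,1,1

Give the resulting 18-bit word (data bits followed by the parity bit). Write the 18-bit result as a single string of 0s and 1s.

XOR of the 17 data bits: 1⊕0⊕1⊕0⊕0⊕1⊕0⊕0⊕1⊕1⊕1⊕1⊕1⊕1⊕1⊕1⊕1 = 0
Parity bit = 0 (so all 18 bits XOR to 0).

101001001111111110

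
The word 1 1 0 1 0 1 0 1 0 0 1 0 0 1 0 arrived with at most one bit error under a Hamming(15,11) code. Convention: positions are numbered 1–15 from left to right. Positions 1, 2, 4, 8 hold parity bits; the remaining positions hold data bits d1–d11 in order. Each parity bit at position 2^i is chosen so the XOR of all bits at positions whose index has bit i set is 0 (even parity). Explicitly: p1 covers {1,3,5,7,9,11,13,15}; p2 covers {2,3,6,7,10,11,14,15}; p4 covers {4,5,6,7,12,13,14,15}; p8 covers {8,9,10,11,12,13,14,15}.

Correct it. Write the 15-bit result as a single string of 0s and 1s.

110101010011010

s1 (pos 1,3,5,7,9,11,13,15): 1⊕0⊕0⊕0⊕0⊕1⊕0⊕0 = 0
s2 (pos 2,3,6,7,10,11,14,15): 1⊕0⊕1⊕0⊕0⊕1⊕1⊕0 = 0
s4 (pos 4,5,6,7,12,13,14,15): 1⊕0⊕1⊕0⊕0⊕0⊕1⊕0 = 1
s8 (pos 8,9,10,11,12,13,14,15): 1⊕0⊕0⊕1⊕0⊕0⊕1⊕0 = 1
Syndrome s8…s1 = 1100 → error at position 12.
Flip position 12: 110101010010010 → 110101010011010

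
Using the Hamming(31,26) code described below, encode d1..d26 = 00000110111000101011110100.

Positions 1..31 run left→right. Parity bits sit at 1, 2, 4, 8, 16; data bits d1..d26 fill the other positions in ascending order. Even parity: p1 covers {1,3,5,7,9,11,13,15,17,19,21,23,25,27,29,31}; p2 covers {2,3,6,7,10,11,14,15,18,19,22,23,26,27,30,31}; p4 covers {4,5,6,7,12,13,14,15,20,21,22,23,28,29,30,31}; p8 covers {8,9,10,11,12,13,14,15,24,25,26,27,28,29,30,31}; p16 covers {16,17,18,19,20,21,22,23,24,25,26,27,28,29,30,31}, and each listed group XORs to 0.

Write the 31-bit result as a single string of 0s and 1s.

0100000001101111000101011110100

Place data at non-parity positions: p1 p2 0 p4 0 0 0 p8 0 1 1 0 1 1 1 p16 0 0 0 1 0 1 0 1 1 1 1 0 1 0 0
p1 (pos 1,3,5,7,9,11,13,15,17,19,21,23,25,27,29,31): XOR of data positions = 0⊕0⊕0⊕0⊕1⊕1⊕1⊕0⊕0⊕0⊕0⊕1⊕1⊕1⊕0 = 0
p2 (pos 2,3,6,7,10,11,14,15,18,19,22,23,26,27,30,31): XOR of data positions = 0⊕0⊕0⊕1⊕1⊕1⊕1⊕0⊕0⊕1⊕0⊕1⊕1⊕0⊕0 = 1
p4 (pos 4,5,6,7,12,13,14,15,20,21,22,23,28,29,30,31): XOR of data positions = 0⊕0⊕0⊕0⊕1⊕1⊕1⊕1⊕0⊕1⊕0⊕0⊕1⊕0⊕0 = 0
p8 (pos 8,9,10,11,12,13,14,15,24,25,26,27,28,29,30,31): XOR of data positions = 0⊕1⊕1⊕0⊕1⊕1⊕1⊕1⊕1⊕1⊕1⊕0⊕1⊕0⊕0 = 0
p16 (pos 16,17,18,19,20,21,22,23,24,25,26,27,28,29,30,31): XOR of data positions = 0⊕0⊕0⊕1⊕0⊕1⊕0⊕1⊕1⊕1⊕1⊕0⊕1⊕0⊕0 = 1
Codeword: 0100000001101111000101011110100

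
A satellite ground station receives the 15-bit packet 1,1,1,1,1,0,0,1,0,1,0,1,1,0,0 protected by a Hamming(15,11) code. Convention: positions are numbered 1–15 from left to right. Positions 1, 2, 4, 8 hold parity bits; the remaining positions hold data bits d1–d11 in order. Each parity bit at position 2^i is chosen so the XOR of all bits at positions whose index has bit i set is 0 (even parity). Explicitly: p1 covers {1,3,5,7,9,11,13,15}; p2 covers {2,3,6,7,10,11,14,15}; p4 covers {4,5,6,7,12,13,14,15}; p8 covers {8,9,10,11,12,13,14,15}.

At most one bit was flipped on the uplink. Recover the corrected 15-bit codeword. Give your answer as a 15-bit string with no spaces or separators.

101110010101100

s1 (pos 1,3,5,7,9,11,13,15): 1⊕1⊕1⊕0⊕0⊕0⊕1⊕0 = 0
s2 (pos 2,3,6,7,10,11,14,15): 1⊕1⊕0⊕0⊕1⊕0⊕0⊕0 = 1
s4 (pos 4,5,6,7,12,13,14,15): 1⊕1⊕0⊕0⊕1⊕1⊕0⊕0 = 0
s8 (pos 8,9,10,11,12,13,14,15): 1⊕0⊕1⊕0⊕1⊕1⊕0⊕0 = 0
Syndrome s8…s1 = 0010 → error at position 2.
Flip position 2: 111110010101100 → 101110010101100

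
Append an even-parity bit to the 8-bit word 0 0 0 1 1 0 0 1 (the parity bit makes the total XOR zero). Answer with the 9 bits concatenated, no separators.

000110011

XOR of the 8 data bits: 0⊕0⊕0⊕1⊕1⊕0⊕0⊕1 = 1
Parity bit = 1 (so all 9 bits XOR to 0).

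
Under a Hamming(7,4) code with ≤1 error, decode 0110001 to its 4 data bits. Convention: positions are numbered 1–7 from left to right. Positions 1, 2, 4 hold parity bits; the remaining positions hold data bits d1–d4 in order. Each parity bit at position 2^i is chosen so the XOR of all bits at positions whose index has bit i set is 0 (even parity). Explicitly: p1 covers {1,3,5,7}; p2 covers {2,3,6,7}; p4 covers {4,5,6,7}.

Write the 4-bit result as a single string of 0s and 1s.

s1 (pos 1,3,5,7): 0⊕1⊕0⊕1 = 0
s2 (pos 2,3,6,7): 1⊕1⊕0⊕1 = 1
s4 (pos 4,5,6,7): 0⊕0⊕0⊕1 = 1
Syndrome s4…s1 = 110 → error at position 6.
Flip position 6: 0110001 → 0110011
Read data bits from positions 3,5,6,7: 1011

1011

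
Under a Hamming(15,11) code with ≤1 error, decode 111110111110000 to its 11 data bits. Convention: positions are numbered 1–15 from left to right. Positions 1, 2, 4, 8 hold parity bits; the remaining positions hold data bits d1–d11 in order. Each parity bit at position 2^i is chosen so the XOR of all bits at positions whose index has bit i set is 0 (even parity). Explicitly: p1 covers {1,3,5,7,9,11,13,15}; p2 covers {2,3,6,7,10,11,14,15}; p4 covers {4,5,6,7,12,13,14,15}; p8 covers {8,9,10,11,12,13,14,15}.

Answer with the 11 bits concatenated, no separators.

11111110000

s1 (pos 1,3,5,7,9,11,13,15): 1⊕1⊕1⊕1⊕1⊕1⊕0⊕0 = 0
s2 (pos 2,3,6,7,10,11,14,15): 1⊕1⊕0⊕1⊕1⊕1⊕0⊕0 = 1
s4 (pos 4,5,6,7,12,13,14,15): 1⊕1⊕0⊕1⊕0⊕0⊕0⊕0 = 1
s8 (pos 8,9,10,11,12,13,14,15): 1⊕1⊕1⊕1⊕0⊕0⊕0⊕0 = 0
Syndrome s8…s1 = 0110 → error at position 6.
Flip position 6: 111110111110000 → 111111111110000
Read data bits from positions 3,5,6,7,9,10,11,12,13,14,15: 11111110000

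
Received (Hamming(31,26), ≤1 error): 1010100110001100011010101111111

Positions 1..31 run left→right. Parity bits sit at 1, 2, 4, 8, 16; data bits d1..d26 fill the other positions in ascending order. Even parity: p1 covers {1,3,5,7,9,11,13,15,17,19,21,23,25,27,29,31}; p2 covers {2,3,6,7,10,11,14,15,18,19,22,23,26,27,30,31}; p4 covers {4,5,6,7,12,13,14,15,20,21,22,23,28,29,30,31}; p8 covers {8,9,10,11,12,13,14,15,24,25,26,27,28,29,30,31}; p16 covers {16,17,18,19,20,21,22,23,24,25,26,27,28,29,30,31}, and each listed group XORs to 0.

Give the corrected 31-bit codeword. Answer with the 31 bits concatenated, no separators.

s1 (pos 1,3,5,7,9,11,13,15,17,19,21,23,25,27,29,31): 1⊕1⊕1⊕0⊕1⊕0⊕1⊕0⊕0⊕1⊕1⊕1⊕1⊕1⊕1⊕1 = 0
s2 (pos 2,3,6,7,10,11,14,15,18,19,22,23,26,27,30,31): 0⊕1⊕0⊕0⊕0⊕0⊕1⊕0⊕1⊕1⊕0⊕1⊕1⊕1⊕1⊕1 = 1
s4 (pos 4,5,6,7,12,13,14,15,20,21,22,23,28,29,30,31): 0⊕1⊕0⊕0⊕0⊕1⊕1⊕0⊕0⊕1⊕0⊕1⊕1⊕1⊕1⊕1 = 1
s8 (pos 8,9,10,11,12,13,14,15,24,25,26,27,28,29,30,31): 1⊕1⊕0⊕0⊕0⊕1⊕1⊕0⊕0⊕1⊕1⊕1⊕1⊕1⊕1⊕1 = 1
s16 (pos 16,17,18,19,20,21,22,23,24,25,26,27,28,29,30,31): 0⊕0⊕1⊕1⊕0⊕1⊕0⊕1⊕0⊕1⊕1⊕1⊕1⊕1⊕1⊕1 = 1
Syndrome s16…s1 = 11110 → error at position 30.
Flip position 30: 1010100110001100011010101111111 → 1010100110001100011010101111101

1010100110001100011010101111101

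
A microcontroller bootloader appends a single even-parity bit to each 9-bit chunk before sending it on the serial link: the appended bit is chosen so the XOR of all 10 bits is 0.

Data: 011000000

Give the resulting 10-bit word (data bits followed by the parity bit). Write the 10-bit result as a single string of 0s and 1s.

XOR of the 9 data bits: 0⊕1⊕1⊕0⊕0⊕0⊕0⊕0⊕0 = 0
Parity bit = 0 (so all 10 bits XOR to 0).

0110000000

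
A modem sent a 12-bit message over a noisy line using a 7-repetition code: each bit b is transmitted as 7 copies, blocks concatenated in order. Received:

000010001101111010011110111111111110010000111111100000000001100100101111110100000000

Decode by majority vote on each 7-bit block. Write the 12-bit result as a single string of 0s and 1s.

Block 1 (0000100): 1 one → 0
Block 2 (0110111): 5 ones → 1
Block 3 (1010011): 4 ones → 1
Block 4 (1101111): 6 ones → 1
Block 5 (1111111): 7 ones → 1
Block 6 (0010000): 1 one → 0
Block 7 (1111111): 7 ones → 1
Block 8 (0000000): 0 ones → 0
Block 9 (0001100): 2 ones → 0
Block 10 (1001011): 4 ones → 1
Block 11 (1111010): 5 ones → 1
Block 12 (0000000): 0 ones → 0

011110100110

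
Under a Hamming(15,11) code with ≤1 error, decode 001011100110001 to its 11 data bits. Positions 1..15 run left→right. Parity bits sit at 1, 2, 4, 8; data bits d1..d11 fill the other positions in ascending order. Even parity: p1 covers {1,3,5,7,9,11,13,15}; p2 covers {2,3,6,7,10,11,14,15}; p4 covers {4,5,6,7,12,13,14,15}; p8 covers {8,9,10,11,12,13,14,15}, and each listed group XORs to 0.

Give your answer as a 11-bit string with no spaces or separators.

11111110001

s1 (pos 1,3,5,7,9,11,13,15): 0⊕1⊕1⊕1⊕0⊕1⊕0⊕1 = 1
s2 (pos 2,3,6,7,10,11,14,15): 0⊕1⊕1⊕1⊕1⊕1⊕0⊕1 = 0
s4 (pos 4,5,6,7,12,13,14,15): 0⊕1⊕1⊕1⊕0⊕0⊕0⊕1 = 0
s8 (pos 8,9,10,11,12,13,14,15): 0⊕0⊕1⊕1⊕0⊕0⊕0⊕1 = 1
Syndrome s8…s1 = 1001 → error at position 9.
Flip position 9: 001011100110001 → 001011101110001
Read data bits from positions 3,5,6,7,9,10,11,12,13,14,15: 11111110001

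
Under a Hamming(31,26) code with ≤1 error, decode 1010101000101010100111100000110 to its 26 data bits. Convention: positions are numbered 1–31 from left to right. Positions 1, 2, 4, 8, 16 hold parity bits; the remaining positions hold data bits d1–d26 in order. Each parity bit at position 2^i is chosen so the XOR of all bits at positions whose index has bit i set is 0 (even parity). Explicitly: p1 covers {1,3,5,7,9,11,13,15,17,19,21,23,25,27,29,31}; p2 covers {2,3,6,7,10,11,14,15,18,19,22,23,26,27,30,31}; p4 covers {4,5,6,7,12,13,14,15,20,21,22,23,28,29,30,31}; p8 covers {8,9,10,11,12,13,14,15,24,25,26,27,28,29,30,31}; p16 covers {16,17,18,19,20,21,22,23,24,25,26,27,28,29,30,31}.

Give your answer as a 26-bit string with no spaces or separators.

11010010101100111100010110

s1 (pos 1,3,5,7,9,11,13,15,17,19,21,23,25,27,29,31): 1⊕1⊕1⊕1⊕0⊕1⊕1⊕1⊕1⊕0⊕1⊕1⊕0⊕0⊕1⊕0 = 1
s2 (pos 2,3,6,7,10,11,14,15,18,19,22,23,26,27,30,31): 0⊕1⊕0⊕1⊕0⊕1⊕0⊕1⊕0⊕0⊕1⊕1⊕0⊕0⊕1⊕0 = 1
s4 (pos 4,5,6,7,12,13,14,15,20,21,22,23,28,29,30,31): 0⊕1⊕0⊕1⊕0⊕1⊕0⊕1⊕1⊕1⊕1⊕1⊕0⊕1⊕1⊕0 = 0
s8 (pos 8,9,10,11,12,13,14,15,24,25,26,27,28,29,30,31): 0⊕0⊕0⊕1⊕0⊕1⊕0⊕1⊕0⊕0⊕0⊕0⊕0⊕1⊕1⊕0 = 1
s16 (pos 16,17,18,19,20,21,22,23,24,25,26,27,28,29,30,31): 0⊕1⊕0⊕0⊕1⊕1⊕1⊕1⊕0⊕0⊕0⊕0⊕0⊕1⊕1⊕0 = 1
Syndrome s16…s1 = 11011 → error at position 27.
Flip position 27: 1010101000101010100111100000110 → 1010101000101010100111100010110
Read data bits from positions 3,5,6,7,9,10,11,12,13,14,15,17,18,19,20,21,22,23,24,25,26,27,28,29,30,31: 11010010101100111100010110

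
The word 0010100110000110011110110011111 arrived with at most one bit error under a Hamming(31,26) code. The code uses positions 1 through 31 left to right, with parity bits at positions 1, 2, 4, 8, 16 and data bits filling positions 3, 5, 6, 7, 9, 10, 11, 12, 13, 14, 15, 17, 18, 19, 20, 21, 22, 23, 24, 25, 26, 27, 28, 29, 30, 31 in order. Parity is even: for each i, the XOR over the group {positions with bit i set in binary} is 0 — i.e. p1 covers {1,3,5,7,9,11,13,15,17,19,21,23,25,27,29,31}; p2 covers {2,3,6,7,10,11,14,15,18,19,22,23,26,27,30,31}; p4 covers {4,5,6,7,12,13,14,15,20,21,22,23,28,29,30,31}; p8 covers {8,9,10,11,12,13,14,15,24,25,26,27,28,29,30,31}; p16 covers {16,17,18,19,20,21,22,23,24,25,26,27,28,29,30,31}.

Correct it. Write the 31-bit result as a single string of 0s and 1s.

s1 (pos 1,3,5,7,9,11,13,15,17,19,21,23,25,27,29,31): 0⊕1⊕1⊕0⊕1⊕0⊕0⊕1⊕0⊕1⊕1⊕1⊕0⊕1⊕1⊕1 = 0
s2 (pos 2,3,6,7,10,11,14,15,18,19,22,23,26,27,30,31): 0⊕1⊕0⊕0⊕0⊕0⊕1⊕1⊕1⊕1⊕0⊕1⊕0⊕1⊕1⊕1 = 1
s4 (pos 4,5,6,7,12,13,14,15,20,21,22,23,28,29,30,31): 0⊕1⊕0⊕0⊕0⊕0⊕1⊕1⊕1⊕1⊕0⊕1⊕1⊕1⊕1⊕1 = 0
s8 (pos 8,9,10,11,12,13,14,15,24,25,26,27,28,29,30,31): 1⊕1⊕0⊕0⊕0⊕0⊕1⊕1⊕1⊕0⊕0⊕1⊕1⊕1⊕1⊕1 = 0
s16 (pos 16,17,18,19,20,21,22,23,24,25,26,27,28,29,30,31): 0⊕0⊕1⊕1⊕1⊕1⊕0⊕1⊕1⊕0⊕0⊕1⊕1⊕1⊕1⊕1 = 1
Syndrome s16…s1 = 10010 → error at position 18.
Flip position 18: 0010100110000110011110110011111 → 0010100110000110001110110011111

0010100110000110001110110011111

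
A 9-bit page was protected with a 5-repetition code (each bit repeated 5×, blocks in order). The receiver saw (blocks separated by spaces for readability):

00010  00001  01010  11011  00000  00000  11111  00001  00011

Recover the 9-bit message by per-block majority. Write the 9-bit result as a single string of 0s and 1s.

Block 1 (00010): 1 one → 0
Block 2 (00001): 1 one → 0
Block 3 (01010): 2 ones → 0
Block 4 (11011): 4 ones → 1
Block 5 (00000): 0 ones → 0
Block 6 (00000): 0 ones → 0
Block 7 (11111): 5 ones → 1
Block 8 (00001): 1 one → 0
Block 9 (00011): 2 ones → 0

000100100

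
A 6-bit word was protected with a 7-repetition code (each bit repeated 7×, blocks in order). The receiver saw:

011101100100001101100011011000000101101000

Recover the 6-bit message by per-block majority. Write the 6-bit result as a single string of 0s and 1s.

Block 1 (0111011): 5 ones → 1
Block 2 (0010000): 1 one → 0
Block 3 (1101100): 4 ones → 1
Block 4 (0110110): 4 ones → 1
Block 5 (0000010): 1 one → 0
Block 6 (1101000): 3 ones → 0

101100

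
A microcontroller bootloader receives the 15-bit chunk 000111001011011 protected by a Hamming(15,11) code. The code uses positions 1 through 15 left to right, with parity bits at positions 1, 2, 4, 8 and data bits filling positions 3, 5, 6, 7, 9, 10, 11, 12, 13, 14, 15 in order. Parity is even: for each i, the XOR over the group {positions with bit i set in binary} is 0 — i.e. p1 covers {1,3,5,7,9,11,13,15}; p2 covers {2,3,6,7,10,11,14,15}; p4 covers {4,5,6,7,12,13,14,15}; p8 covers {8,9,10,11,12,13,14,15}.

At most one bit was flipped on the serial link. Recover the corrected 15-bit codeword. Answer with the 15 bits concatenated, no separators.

000111011011011

s1 (pos 1,3,5,7,9,11,13,15): 0⊕0⊕1⊕0⊕1⊕1⊕0⊕1 = 0
s2 (pos 2,3,6,7,10,11,14,15): 0⊕0⊕1⊕0⊕0⊕1⊕1⊕1 = 0
s4 (pos 4,5,6,7,12,13,14,15): 1⊕1⊕1⊕0⊕1⊕0⊕1⊕1 = 0
s8 (pos 8,9,10,11,12,13,14,15): 0⊕1⊕0⊕1⊕1⊕0⊕1⊕1 = 1
Syndrome s8…s1 = 1000 → error at position 8.
Flip position 8: 000111001011011 → 000111011011011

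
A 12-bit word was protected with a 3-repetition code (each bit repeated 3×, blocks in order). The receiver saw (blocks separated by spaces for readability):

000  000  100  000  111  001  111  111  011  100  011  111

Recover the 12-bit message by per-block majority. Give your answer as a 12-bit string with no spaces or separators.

Block 1 (000): 0 ones → 0
Block 2 (000): 0 ones → 0
Block 3 (100): 1 one → 0
Block 4 (000): 0 ones → 0
Block 5 (111): 3 ones → 1
Block 6 (001): 1 one → 0
Block 7 (111): 3 ones → 1
Block 8 (111): 3 ones → 1
Block 9 (011): 2 ones → 1
Block 10 (100): 1 one → 0
Block 11 (011): 2 ones → 1
Block 12 (111): 3 ones → 1

000010111011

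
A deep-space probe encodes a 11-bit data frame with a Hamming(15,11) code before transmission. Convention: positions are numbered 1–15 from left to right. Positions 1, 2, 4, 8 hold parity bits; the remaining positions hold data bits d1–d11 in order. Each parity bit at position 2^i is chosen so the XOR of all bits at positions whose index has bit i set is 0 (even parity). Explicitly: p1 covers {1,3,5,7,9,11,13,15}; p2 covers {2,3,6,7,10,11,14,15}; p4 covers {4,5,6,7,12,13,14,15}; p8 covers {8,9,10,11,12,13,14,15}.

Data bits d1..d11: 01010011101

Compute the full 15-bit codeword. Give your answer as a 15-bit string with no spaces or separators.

110110100011101

Place data at non-parity positions: p1 p2 0 p4 1 0 1 p8 0 0 1 1 1 0 1
p1 (pos 1,3,5,7,9,11,13,15): XOR of data positions = 0⊕1⊕1⊕0⊕1⊕1⊕1 = 1
p2 (pos 2,3,6,7,10,11,14,15): XOR of data positions = 0⊕0⊕1⊕0⊕1⊕0⊕1 = 1
p4 (pos 4,5,6,7,12,13,14,15): XOR of data positions = 1⊕0⊕1⊕1⊕1⊕0⊕1 = 1
p8 (pos 8,9,10,11,12,13,14,15): XOR of data positions = 0⊕0⊕1⊕1⊕1⊕0⊕1 = 0
Codeword: 110110100011101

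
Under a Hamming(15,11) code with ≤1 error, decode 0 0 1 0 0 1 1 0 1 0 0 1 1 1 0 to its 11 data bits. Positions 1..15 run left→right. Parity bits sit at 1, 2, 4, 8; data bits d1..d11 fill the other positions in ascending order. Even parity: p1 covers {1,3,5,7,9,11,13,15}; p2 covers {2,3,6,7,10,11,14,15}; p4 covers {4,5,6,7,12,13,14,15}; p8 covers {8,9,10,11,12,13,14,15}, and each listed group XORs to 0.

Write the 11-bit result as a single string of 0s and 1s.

10111001110

s1 (pos 1,3,5,7,9,11,13,15): 0⊕1⊕0⊕1⊕1⊕0⊕1⊕0 = 0
s2 (pos 2,3,6,7,10,11,14,15): 0⊕1⊕1⊕1⊕0⊕0⊕1⊕0 = 0
s4 (pos 4,5,6,7,12,13,14,15): 0⊕0⊕1⊕1⊕1⊕1⊕1⊕0 = 1
s8 (pos 8,9,10,11,12,13,14,15): 0⊕1⊕0⊕0⊕1⊕1⊕1⊕0 = 0
Syndrome s8…s1 = 0100 → error at position 4.
Flip position 4: 001001101001110 → 001101101001110
Read data bits from positions 3,5,6,7,9,10,11,12,13,14,15: 10111001110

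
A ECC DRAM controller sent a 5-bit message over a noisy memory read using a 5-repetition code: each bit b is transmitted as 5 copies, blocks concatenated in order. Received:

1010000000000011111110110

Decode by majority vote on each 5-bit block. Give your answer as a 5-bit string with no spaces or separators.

00011

Block 1 (10100): 2 ones → 0
Block 2 (00000): 0 ones → 0
Block 3 (00001): 1 one → 0
Block 4 (11111): 5 ones → 1
Block 5 (10110): 3 ones → 1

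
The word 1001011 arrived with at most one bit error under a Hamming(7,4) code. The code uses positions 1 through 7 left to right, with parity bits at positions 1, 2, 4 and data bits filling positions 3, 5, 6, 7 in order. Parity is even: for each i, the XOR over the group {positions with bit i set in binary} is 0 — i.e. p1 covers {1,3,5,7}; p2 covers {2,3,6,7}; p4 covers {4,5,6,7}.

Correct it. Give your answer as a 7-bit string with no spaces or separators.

1000011

s1 (pos 1,3,5,7): 1⊕0⊕0⊕1 = 0
s2 (pos 2,3,6,7): 0⊕0⊕1⊕1 = 0
s4 (pos 4,5,6,7): 1⊕0⊕1⊕1 = 1
Syndrome s4…s1 = 100 → error at position 4.
Flip position 4: 1001011 → 1000011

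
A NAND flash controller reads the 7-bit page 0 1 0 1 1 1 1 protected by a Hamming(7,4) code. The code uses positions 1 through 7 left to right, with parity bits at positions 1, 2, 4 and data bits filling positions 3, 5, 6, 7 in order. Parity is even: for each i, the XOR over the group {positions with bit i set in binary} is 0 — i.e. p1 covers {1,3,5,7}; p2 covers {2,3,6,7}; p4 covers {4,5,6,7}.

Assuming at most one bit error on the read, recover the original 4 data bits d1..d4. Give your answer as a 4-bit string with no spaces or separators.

0111

s1 (pos 1,3,5,7): 0⊕0⊕1⊕1 = 0
s2 (pos 2,3,6,7): 1⊕0⊕1⊕1 = 1
s4 (pos 4,5,6,7): 1⊕1⊕1⊕1 = 0
Syndrome s4…s1 = 010 → error at position 2.
Flip position 2: 0101111 → 0001111
Read data bits from positions 3,5,6,7: 0111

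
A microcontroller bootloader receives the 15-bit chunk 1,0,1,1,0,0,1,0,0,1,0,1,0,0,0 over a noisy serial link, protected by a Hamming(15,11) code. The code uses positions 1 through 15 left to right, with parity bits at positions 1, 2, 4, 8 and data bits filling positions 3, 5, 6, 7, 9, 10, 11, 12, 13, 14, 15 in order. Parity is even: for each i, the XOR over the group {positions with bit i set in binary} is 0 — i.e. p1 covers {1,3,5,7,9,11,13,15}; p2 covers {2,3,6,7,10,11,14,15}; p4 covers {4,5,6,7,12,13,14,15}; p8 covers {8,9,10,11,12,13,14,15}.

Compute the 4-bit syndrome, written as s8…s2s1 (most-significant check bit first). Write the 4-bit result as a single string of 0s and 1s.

s1 (pos 1,3,5,7,9,11,13,15): 1⊕1⊕0⊕1⊕0⊕0⊕0⊕0 = 1
s2 (pos 2,3,6,7,10,11,14,15): 0⊕1⊕0⊕1⊕1⊕0⊕0⊕0 = 1
s4 (pos 4,5,6,7,12,13,14,15): 1⊕0⊕0⊕1⊕1⊕0⊕0⊕0 = 1
s8 (pos 8,9,10,11,12,13,14,15): 0⊕0⊕1⊕0⊕1⊕0⊕0⊕0 = 0
Syndrome s8…s1 = 0111 → error at position 7.

0111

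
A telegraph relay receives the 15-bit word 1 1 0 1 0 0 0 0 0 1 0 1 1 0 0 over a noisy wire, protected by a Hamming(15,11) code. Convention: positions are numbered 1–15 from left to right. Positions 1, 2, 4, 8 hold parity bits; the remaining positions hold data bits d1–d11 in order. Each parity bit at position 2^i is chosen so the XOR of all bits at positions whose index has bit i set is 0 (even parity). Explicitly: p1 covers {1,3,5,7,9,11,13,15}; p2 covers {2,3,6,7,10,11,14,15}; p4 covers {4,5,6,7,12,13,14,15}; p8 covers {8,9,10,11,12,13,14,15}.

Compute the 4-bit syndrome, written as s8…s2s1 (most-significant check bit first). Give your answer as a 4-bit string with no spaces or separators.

s1 (pos 1,3,5,7,9,11,13,15): 1⊕0⊕0⊕0⊕0⊕0⊕1⊕0 = 0
s2 (pos 2,3,6,7,10,11,14,15): 1⊕0⊕0⊕0⊕1⊕0⊕0⊕0 = 0
s4 (pos 4,5,6,7,12,13,14,15): 1⊕0⊕0⊕0⊕1⊕1⊕0⊕0 = 1
s8 (pos 8,9,10,11,12,13,14,15): 0⊕0⊕1⊕0⊕1⊕1⊕0⊕0 = 1
Syndrome s8…s1 = 1100 → error at position 12.

1100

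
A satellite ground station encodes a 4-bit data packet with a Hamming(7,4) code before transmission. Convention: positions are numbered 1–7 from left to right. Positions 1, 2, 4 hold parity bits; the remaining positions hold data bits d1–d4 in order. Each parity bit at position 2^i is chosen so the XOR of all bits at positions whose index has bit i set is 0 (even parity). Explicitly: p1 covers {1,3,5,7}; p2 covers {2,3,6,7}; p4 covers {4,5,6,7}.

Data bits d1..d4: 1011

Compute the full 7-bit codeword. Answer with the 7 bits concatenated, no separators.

Place data at non-parity positions: p1 p2 1 p4 0 1 1
p1 (pos 1,3,5,7): XOR of data positions = 1⊕0⊕1 = 0
p2 (pos 2,3,6,7): XOR of data positions = 1⊕1⊕1 = 1
p4 (pos 4,5,6,7): XOR of data positions = 0⊕1⊕1 = 0
Codeword: 0110011

0110011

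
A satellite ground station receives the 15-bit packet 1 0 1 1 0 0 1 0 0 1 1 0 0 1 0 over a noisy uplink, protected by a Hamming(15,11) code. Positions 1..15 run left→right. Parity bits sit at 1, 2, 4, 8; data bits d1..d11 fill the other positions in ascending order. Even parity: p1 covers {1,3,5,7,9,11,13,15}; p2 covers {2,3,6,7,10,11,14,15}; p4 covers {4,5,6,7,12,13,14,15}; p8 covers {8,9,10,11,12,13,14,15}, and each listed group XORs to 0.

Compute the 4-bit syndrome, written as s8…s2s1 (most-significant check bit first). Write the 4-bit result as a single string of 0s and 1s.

s1 (pos 1,3,5,7,9,11,13,15): 1⊕1⊕0⊕1⊕0⊕1⊕0⊕0 = 0
s2 (pos 2,3,6,7,10,11,14,15): 0⊕1⊕0⊕1⊕1⊕1⊕1⊕0 = 1
s4 (pos 4,5,6,7,12,13,14,15): 1⊕0⊕0⊕1⊕0⊕0⊕1⊕0 = 1
s8 (pos 8,9,10,11,12,13,14,15): 0⊕0⊕1⊕1⊕0⊕0⊕1⊕0 = 1
Syndrome s8…s1 = 1110 → error at position 14.

1110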